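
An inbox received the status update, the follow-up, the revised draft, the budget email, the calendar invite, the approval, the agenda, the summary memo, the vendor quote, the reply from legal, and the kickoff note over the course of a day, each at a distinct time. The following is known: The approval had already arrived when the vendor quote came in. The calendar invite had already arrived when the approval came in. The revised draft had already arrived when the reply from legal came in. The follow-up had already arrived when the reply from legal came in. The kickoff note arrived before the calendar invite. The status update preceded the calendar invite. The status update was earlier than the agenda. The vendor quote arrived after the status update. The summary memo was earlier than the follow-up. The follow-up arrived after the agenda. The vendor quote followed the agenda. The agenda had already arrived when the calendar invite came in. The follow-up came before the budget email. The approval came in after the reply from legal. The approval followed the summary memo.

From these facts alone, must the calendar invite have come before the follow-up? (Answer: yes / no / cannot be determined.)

cannot be determined

No chain of stated constraints runs from the calendar invite to the follow-up, and none runs from the follow-up to the calendar invite either.
So the relative order of the calendar invite and the follow-up is not fixed by the given facts.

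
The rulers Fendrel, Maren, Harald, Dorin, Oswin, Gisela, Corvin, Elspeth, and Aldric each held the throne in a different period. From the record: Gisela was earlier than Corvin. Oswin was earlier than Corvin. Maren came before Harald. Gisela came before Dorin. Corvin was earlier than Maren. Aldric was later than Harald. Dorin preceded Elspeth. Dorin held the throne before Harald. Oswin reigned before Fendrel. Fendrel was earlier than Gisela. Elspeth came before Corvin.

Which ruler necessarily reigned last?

Every other ruler has a chain of constraints placing them before Aldric, so Aldric is last.

Aldric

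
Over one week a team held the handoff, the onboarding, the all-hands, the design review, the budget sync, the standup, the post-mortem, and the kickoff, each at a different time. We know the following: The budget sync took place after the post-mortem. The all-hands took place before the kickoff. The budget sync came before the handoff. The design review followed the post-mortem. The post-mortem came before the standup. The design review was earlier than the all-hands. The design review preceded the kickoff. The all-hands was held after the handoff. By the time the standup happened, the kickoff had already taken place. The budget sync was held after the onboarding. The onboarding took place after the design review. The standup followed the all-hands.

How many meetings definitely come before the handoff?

4

Directly stated before the handoff: the budget sync.
The design review reaches the handoff via the design review → the onboarding → the budget sync → the handoff.
The onboarding reaches the handoff via the onboarding → the budget sync → the handoff.
The post-mortem reaches the handoff via the post-mortem → the budget sync → the handoff.
No chain forces the standup (or any of the others) ahead of the handoff.
That's the budget sync, the design review, the onboarding, and the post-mortem — 4 in all.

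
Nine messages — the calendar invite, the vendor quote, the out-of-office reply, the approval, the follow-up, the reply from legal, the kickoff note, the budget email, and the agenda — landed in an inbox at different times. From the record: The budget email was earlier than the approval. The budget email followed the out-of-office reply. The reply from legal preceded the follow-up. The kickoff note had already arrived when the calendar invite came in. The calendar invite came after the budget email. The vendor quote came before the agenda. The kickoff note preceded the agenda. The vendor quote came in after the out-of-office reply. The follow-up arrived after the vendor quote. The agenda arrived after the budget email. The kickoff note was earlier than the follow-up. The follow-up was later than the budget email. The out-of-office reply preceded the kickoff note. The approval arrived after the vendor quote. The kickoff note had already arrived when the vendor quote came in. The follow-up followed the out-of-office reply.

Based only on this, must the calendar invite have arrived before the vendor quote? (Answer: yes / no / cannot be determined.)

cannot be determined

No chain of stated constraints runs from the calendar invite to the vendor quote, and none runs from the vendor quote to the calendar invite either.
So the relative order of the calendar invite and the vendor quote is not fixed by the given facts.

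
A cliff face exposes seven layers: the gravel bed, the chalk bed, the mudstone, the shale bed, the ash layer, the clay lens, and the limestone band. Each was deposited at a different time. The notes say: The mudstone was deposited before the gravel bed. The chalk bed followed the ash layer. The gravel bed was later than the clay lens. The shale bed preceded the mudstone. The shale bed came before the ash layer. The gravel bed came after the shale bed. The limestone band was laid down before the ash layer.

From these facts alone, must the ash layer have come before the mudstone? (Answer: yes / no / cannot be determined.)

No chain of stated constraints runs from the ash layer to the mudstone, and none runs from the mudstone to the ash layer either.
So the relative order of the ash layer and the mudstone is not fixed by the given facts.

cannot be determined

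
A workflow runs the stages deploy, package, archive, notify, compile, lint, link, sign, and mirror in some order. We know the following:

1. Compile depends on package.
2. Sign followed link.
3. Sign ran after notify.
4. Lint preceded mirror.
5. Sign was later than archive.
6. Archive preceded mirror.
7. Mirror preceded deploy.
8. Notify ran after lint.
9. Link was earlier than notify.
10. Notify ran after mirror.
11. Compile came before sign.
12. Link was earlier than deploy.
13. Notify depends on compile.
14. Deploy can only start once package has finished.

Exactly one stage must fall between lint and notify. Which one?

mirror

Tracing the constraints gives lint → mirror → notify, so mirror sits after lint and before notify.
No other stage is forced both after lint and before notify.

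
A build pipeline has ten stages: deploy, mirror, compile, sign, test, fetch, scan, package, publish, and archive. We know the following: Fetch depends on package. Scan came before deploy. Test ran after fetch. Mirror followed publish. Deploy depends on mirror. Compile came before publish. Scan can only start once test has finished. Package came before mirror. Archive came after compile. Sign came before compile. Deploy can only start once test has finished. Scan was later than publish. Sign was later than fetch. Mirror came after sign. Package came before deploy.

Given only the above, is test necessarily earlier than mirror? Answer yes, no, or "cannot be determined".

cannot be determined

No chain of stated constraints runs from test to mirror, and none runs from mirror to test either.
So the relative order of test and mirror is not fixed by the given facts.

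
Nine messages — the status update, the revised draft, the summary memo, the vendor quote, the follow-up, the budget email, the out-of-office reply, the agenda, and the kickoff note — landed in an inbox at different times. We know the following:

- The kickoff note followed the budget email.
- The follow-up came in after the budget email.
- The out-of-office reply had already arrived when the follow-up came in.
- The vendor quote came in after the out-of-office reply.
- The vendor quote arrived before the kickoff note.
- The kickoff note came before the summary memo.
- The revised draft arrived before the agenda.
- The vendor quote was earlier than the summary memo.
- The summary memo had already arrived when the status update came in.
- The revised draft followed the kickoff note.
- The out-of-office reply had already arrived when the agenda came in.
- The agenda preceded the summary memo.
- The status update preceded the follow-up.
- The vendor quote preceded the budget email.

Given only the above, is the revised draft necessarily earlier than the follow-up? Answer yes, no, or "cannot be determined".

Chain the constraints: the revised draft → the agenda → the summary memo → the status update → the follow-up. Each link is directly stated, so the revised draft comes before the follow-up.

yes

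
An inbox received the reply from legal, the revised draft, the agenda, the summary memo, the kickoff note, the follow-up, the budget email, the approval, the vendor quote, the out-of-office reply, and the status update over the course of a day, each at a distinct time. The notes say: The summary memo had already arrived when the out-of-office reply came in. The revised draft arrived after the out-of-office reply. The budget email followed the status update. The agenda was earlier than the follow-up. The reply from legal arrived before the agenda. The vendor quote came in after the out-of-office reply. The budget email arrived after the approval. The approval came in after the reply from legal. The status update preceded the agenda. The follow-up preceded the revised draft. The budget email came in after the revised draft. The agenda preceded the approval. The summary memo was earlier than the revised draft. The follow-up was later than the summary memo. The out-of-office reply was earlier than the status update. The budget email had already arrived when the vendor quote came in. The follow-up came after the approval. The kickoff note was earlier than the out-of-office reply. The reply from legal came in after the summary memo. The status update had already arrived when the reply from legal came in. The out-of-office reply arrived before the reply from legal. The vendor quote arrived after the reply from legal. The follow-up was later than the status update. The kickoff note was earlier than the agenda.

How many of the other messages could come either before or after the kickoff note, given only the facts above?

Forced after the kickoff note: the agenda, the approval, the budget email, the follow-up, the out-of-office reply, the reply from legal, the revised draft, the status update, and the vendor quote.
That leaves the summary memo with no forced order relative to the kickoff note — 1.

1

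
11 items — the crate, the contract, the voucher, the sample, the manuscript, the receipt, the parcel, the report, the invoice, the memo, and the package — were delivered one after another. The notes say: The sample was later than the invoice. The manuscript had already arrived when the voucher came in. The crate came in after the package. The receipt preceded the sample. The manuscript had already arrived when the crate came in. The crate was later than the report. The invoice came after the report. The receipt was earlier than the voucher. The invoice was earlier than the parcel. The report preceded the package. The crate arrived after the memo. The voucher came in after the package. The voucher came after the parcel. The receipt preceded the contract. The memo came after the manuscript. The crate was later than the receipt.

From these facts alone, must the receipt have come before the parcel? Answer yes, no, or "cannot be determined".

No chain of stated constraints runs from the receipt to the parcel, and none runs from the parcel to the receipt either.
So the relative order of the receipt and the parcel is not fixed by the given facts.

cannot be determined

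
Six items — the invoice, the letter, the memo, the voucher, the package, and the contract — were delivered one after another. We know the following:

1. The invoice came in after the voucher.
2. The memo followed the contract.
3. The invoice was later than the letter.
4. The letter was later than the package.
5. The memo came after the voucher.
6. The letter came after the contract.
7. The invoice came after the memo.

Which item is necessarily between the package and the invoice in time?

the letter

Tracing the constraints gives the package → the letter → the invoice, so the letter sits after the package and before the invoice.
No other item is forced both after the package and before the invoice.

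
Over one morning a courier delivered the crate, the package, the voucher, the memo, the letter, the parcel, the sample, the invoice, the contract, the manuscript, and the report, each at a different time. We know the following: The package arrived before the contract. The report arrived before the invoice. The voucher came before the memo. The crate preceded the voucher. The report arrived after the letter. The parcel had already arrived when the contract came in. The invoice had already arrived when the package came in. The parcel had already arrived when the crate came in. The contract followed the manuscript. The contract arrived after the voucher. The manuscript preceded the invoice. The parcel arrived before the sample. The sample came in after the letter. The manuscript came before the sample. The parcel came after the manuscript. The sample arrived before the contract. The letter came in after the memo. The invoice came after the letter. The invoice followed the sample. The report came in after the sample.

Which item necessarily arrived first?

The manuscript has a chain of constraints placing it before every other item, so the manuscript must be first.

the manuscript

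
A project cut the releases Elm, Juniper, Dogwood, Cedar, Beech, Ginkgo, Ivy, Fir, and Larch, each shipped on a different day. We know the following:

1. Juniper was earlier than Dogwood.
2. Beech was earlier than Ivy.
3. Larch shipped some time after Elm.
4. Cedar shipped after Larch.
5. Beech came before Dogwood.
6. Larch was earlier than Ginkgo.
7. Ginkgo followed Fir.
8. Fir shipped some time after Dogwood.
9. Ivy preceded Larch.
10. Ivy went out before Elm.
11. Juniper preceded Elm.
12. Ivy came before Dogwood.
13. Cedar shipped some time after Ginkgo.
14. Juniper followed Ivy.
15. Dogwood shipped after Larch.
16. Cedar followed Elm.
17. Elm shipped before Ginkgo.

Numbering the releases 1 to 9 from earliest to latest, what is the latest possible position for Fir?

7

Fir must come before Cedar and Ginkgo — 2 releases forced after it.
Everything else can be placed before Fir in some valid order, so Fir can sit as late as position 9 − 2 = 7.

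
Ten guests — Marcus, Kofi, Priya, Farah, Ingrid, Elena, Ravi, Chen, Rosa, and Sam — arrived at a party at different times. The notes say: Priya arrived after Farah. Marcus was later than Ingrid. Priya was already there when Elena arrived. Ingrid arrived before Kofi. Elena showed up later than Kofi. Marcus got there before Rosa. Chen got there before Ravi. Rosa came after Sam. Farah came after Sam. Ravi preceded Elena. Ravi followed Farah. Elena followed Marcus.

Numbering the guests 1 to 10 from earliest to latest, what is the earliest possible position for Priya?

Farah and Sam must both come before Priya — 2 forced predecessors.
Nothing else is forced ahead of Priya, so their earliest slot is position 2 + 1 = 3.

3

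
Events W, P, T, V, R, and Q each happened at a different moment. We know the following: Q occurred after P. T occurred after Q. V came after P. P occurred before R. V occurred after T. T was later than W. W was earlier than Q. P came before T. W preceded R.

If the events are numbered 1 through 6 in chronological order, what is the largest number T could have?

T must come before V — 1 event forced after it.
Everything else can be placed before T in some valid order, so T can sit as late as position 6 − 1 = 5.

5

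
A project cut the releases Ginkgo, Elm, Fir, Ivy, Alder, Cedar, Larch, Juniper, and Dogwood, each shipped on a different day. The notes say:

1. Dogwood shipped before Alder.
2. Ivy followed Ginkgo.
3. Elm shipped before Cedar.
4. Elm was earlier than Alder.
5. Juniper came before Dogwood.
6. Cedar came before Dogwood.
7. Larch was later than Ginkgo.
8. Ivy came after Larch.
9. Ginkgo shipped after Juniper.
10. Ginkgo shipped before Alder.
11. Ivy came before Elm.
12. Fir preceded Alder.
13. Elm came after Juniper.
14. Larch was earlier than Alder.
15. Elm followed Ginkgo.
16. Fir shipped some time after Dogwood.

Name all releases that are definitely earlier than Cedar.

Elm, Ginkgo, Ivy, Juniper, Larch

Directly stated before Cedar: Elm.
Ginkgo reaches Cedar via Ginkgo → Elm → Cedar.
Ivy reaches Cedar via Ivy → Elm → Cedar.
Juniper reaches Cedar via Juniper → Elm → Cedar.
Likewise Larch reaches Cedar by chaining the stated constraints.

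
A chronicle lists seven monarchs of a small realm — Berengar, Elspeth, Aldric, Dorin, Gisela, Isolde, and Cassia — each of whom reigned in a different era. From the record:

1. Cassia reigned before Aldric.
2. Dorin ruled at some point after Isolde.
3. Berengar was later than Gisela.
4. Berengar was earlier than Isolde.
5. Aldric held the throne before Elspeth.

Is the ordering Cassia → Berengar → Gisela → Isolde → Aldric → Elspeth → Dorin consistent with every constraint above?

The constraints require Gisela before Berengar, but in the proposed sequence Berengar appears ahead of Gisela. That one violation is enough.

no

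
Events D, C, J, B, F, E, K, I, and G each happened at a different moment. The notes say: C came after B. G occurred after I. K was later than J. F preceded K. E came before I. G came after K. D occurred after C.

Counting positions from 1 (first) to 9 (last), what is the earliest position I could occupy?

2

E must come before I — 1 forced predecessor.
Nothing else is forced ahead of I, so its earliest slot is position 1 + 1 = 2.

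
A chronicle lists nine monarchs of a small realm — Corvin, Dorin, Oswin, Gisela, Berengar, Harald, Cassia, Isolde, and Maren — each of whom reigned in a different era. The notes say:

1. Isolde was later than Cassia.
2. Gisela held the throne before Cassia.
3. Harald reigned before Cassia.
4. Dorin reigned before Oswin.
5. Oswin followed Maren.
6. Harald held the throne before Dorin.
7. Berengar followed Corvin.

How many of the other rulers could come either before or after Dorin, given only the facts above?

Forced before Dorin: Harald; forced after Dorin: Oswin.
That leaves Berengar, Cassia, Corvin, Gisela, Isolde, and Maren with no forced order relative to Dorin — 6.

6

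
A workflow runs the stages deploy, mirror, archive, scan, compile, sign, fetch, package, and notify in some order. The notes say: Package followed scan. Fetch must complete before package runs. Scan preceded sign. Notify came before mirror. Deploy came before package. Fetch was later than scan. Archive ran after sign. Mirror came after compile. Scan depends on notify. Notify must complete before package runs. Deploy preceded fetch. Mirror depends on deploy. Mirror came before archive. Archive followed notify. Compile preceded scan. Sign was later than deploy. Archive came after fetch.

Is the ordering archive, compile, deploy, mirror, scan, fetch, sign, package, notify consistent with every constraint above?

no

The constraints require notify before scan, but in the proposed sequence scan appears ahead of notify. That one violation is enough.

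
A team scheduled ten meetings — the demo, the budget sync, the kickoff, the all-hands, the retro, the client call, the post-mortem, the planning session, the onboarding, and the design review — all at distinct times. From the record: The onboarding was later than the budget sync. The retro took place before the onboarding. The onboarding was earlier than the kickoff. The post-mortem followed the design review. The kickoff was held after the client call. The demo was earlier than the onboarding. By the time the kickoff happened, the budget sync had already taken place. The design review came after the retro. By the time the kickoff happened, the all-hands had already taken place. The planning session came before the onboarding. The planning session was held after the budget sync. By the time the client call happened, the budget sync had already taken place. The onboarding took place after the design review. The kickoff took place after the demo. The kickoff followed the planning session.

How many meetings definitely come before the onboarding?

5

Directly stated before the onboarding: the budget sync, the demo, the design review, the planning session, and the retro.
That's the budget sync, the demo, the design review, the planning session, and the retro — 5 in all.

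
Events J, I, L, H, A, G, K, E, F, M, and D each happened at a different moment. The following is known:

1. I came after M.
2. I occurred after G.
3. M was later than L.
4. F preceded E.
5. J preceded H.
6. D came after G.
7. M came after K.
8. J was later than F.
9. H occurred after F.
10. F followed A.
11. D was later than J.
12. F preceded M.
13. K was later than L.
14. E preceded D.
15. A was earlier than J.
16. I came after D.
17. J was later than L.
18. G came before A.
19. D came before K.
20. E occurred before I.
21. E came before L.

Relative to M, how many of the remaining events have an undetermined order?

1

Forced before M: A, D, E, F, G, J, K, and L; forced after M: I.
That leaves H with no forced order relative to M — 1.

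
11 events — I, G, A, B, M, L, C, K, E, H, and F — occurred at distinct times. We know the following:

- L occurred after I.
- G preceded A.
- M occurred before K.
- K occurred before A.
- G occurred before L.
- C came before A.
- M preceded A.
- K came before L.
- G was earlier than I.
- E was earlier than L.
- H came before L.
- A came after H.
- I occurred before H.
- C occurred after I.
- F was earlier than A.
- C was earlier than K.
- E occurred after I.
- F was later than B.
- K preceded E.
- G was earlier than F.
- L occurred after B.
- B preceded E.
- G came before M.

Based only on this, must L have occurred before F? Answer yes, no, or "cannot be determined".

cannot be determined

No chain of stated constraints runs from L to F, and none runs from F to L either.
So the relative order of L and F is not fixed by the given facts.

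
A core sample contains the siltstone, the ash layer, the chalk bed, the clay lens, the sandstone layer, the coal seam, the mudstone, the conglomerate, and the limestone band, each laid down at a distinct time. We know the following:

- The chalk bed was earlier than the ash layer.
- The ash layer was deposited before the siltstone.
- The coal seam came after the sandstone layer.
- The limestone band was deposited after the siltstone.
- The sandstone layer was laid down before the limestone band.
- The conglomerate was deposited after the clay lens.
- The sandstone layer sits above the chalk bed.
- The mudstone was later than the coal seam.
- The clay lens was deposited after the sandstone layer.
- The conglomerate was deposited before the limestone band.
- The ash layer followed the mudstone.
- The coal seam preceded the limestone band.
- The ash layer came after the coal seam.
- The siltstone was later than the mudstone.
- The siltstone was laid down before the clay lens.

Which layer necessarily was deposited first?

The chalk bed has a chain of constraints placing it before every other layer, so the chalk bed must be first.

the chalk bed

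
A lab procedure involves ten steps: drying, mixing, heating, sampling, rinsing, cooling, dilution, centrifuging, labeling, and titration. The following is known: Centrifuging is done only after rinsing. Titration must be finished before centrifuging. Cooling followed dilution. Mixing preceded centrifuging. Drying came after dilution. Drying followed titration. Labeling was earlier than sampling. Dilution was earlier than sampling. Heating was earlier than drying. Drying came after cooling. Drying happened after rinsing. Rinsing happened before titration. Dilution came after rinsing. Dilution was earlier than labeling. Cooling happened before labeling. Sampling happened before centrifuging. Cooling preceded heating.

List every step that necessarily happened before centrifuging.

Directly stated before centrifuging: mixing, rinsing, sampling, and titration.
Cooling reaches centrifuging via cooling → labeling → sampling → centrifuging.
Dilution reaches centrifuging via dilution → sampling → centrifuging.
Labeling reaches centrifuging via labeling → sampling → centrifuging.
No chain forces drying (or any of the others) ahead of centrifuging.

cooling, dilution, labeling, mixing, rinsing, sampling, titration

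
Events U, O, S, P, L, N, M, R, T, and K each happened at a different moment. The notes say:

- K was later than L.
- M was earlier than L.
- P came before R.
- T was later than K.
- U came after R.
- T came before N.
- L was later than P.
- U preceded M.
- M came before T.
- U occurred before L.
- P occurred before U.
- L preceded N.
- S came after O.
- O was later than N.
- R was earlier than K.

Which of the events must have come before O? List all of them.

Directly stated before O: N.
K reaches O via K → T → N → O.
L reaches O via L → N → O.
M reaches O via M → L → N → O.
Likewise P, R, T, and U each reach O by chaining the stated constraints.
No chain forces S ahead of O.

K, L, M, N, P, R, T, U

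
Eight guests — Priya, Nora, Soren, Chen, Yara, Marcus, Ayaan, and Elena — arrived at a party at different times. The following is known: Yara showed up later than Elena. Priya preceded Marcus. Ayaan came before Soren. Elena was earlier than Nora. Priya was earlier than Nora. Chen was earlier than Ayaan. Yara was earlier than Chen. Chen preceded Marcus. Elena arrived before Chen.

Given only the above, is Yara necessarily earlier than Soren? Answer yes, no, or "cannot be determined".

Chain the constraints: Yara → Chen → Ayaan → Soren. Each link is directly stated, so Yara comes before Soren.

yes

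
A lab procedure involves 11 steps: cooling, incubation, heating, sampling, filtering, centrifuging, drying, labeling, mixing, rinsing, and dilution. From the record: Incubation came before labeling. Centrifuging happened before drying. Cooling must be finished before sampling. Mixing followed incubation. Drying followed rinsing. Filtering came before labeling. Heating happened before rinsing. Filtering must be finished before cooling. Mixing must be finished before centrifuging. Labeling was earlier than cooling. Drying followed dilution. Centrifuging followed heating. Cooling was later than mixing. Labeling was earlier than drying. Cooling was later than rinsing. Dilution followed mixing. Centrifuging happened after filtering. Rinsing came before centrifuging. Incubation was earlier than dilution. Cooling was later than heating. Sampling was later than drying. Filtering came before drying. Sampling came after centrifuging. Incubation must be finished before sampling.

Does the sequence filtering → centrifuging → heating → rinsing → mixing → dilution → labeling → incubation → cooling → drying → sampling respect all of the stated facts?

The constraints require incubation before mixing, but in the proposed sequence mixing appears ahead of incubation. That one violation is enough.

no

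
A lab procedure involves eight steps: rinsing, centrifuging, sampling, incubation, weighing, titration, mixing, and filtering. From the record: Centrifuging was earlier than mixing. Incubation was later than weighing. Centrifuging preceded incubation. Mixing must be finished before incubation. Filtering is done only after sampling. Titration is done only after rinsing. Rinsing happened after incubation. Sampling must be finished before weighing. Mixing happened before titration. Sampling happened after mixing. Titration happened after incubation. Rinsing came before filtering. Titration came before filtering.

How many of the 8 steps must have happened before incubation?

Directly stated before incubation: centrifuging, mixing, and weighing.
Sampling reaches incubation via sampling → weighing → incubation.
That's centrifuging, mixing, sampling, and weighing — 4 in all.

4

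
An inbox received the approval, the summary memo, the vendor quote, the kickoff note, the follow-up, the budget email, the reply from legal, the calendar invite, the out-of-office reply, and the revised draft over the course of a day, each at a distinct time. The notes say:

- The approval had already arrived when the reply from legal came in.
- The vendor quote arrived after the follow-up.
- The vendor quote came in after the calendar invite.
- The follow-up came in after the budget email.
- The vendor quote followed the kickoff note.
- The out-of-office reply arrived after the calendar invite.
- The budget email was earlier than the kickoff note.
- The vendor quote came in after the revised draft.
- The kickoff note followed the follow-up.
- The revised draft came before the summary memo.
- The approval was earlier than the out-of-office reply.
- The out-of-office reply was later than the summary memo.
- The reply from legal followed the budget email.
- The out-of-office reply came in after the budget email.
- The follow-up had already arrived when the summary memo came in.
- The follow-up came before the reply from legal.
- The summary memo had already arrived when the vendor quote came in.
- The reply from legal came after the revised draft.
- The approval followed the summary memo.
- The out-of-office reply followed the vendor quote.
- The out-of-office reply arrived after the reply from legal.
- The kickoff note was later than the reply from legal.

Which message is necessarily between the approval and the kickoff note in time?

Tracing the constraints gives the approval → the reply from legal → the kickoff note, so the reply from legal sits after the approval and before the kickoff note.
No other message is forced both after the approval and before the kickoff note.

the reply from legal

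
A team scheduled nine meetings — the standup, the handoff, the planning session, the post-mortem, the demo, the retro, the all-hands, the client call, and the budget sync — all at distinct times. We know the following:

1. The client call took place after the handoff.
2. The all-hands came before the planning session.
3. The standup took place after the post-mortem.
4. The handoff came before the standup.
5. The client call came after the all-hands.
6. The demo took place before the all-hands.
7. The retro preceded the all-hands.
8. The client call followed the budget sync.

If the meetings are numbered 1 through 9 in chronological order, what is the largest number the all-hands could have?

7

The all-hands must come before the client call and the planning session — 2 meetings forced after it.
Everything else can be placed before the all-hands in some valid order, so the all-hands can sit as late as position 9 − 2 = 7.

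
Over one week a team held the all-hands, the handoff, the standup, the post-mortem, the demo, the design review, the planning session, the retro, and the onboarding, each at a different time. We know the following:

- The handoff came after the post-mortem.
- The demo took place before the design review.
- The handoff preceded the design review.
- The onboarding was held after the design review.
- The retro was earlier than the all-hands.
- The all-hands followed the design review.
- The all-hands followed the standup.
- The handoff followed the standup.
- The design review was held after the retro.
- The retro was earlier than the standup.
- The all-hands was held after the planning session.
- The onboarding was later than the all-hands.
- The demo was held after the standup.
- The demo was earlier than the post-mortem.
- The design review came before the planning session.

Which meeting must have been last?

the onboarding

Every other meeting has a chain of constraints placing it before the onboarding, so the onboarding is last.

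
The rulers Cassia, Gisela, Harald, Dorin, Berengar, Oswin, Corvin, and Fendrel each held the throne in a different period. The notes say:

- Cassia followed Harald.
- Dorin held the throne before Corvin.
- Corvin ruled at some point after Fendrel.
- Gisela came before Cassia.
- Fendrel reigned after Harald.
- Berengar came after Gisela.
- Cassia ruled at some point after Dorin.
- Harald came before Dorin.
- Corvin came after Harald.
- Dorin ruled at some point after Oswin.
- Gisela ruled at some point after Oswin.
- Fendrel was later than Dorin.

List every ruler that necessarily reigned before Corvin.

Dorin, Fendrel, Harald, Oswin

Directly stated before Corvin: Dorin, Fendrel, and Harald.
Oswin reaches Corvin via Oswin → Dorin → Corvin.
No chain forces Berengar (or any of the others) ahead of Corvin.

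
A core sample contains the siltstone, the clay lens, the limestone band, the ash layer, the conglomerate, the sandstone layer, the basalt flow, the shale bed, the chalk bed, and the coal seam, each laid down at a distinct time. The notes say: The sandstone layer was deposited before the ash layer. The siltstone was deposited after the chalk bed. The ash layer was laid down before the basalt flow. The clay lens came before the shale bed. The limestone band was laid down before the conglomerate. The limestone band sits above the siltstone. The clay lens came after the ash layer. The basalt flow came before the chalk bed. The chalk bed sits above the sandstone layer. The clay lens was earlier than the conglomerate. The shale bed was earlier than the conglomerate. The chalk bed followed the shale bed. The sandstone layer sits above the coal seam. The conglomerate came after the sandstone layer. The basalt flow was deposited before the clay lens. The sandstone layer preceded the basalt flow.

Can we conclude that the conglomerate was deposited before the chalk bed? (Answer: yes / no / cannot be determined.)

Tracing the constraints gives the chalk bed → the siltstone → the limestone band → the conglomerate, so the chalk bed must come before the conglomerate.
That means the conglomerate cannot be before the chalk bed.

no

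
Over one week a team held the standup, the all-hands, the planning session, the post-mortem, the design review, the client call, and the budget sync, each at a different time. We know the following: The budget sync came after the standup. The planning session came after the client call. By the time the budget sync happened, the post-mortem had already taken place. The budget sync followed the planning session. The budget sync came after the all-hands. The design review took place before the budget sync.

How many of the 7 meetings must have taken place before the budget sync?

Directly stated before the budget sync: the all-hands, the design review, the planning session, the post-mortem, and the standup.
The client call reaches the budget sync via the client call → the planning session → the budget sync.
That's the all-hands, the client call, the design review, the planning session, the post-mortem, and the standup — 6 in all.

6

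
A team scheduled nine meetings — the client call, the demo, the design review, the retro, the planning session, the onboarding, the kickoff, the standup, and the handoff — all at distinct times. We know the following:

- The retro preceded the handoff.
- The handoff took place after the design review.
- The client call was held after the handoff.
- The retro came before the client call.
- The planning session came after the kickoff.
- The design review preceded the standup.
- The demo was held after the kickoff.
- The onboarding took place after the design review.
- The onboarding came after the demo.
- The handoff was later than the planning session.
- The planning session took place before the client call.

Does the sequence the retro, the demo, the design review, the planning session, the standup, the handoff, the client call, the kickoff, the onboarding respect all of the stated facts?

The constraints require the kickoff before the demo, but in the proposed sequence the demo appears ahead of the kickoff. That one violation is enough.

no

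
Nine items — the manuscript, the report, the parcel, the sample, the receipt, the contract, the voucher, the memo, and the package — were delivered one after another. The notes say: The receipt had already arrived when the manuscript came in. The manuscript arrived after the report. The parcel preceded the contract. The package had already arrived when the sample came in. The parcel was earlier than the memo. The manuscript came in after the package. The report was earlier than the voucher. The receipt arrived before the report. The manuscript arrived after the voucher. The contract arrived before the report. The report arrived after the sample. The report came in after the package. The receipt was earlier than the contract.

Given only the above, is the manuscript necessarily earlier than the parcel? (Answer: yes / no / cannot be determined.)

no

Tracing the constraints gives the parcel → the contract → the report → the manuscript, so the parcel must come before the manuscript.
That means the manuscript cannot be before the parcel.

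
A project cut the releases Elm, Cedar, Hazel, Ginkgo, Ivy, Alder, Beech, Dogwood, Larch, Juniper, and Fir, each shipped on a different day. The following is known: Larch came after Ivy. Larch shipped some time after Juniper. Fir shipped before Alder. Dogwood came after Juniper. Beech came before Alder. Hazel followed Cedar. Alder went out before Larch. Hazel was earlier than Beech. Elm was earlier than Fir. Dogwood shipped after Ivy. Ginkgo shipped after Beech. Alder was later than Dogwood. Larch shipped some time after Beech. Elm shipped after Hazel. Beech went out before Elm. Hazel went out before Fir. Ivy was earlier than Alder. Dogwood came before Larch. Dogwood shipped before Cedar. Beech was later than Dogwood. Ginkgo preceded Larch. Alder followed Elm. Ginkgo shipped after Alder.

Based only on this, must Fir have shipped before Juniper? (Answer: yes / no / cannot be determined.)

no

Tracing the constraints gives Juniper → Dogwood → Cedar → Hazel → Fir, so Juniper must come before Fir.
That means Fir cannot be before Juniper.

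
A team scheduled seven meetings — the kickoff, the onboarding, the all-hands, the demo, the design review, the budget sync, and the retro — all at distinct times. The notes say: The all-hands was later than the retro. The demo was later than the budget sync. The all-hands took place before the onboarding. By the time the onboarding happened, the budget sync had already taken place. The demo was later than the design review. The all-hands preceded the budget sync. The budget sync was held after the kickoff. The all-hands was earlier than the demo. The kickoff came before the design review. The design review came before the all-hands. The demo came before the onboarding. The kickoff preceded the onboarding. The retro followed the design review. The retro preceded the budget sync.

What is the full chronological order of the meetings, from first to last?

The constraints fix every adjacent pair, so only one ordering works:
the kickoff → the design review → the retro → the all-hands → the budget sync → the demo → the onboarding.

the kickoff, the design review, the retro, the all-hands, the budget sync, the demo, the onboarding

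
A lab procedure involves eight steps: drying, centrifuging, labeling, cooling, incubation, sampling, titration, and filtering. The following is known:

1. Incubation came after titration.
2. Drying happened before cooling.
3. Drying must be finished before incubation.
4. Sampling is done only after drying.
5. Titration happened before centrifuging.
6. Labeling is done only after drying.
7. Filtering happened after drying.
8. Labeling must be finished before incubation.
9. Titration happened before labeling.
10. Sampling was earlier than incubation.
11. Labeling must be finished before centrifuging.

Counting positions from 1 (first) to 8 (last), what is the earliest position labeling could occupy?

Drying and titration must both come before labeling — 2 forced predecessors.
Nothing else is forced ahead of labeling, so its earliest slot is position 2 + 1 = 3.

3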